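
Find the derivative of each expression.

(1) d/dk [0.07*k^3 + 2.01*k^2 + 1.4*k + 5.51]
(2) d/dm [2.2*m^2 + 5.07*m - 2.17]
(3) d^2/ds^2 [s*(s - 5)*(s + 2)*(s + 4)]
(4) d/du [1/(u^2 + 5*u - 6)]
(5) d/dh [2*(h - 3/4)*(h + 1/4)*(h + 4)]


(1) = 0.21*k^2 + 4.02*k + 1.4
(2) = 4.4*m + 5.07
(3) = 12*s^2 + 6*s - 44
(4) = (-2*u - 5)/(u^2 + 5*u - 6)^2
(5) = 6*h^2 + 14*h - 35/8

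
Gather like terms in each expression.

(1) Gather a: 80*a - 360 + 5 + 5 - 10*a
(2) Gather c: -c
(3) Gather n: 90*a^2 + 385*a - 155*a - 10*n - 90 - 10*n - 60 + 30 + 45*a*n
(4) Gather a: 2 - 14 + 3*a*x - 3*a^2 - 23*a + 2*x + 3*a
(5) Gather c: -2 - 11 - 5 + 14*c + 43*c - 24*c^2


(1) = 70*a - 350
(2) = -c
(3) = 90*a^2 + 230*a + n*(45*a - 20) - 120
(4) = -3*a^2 + a*(3*x - 20) + 2*x - 12
(5) = -24*c^2 + 57*c - 18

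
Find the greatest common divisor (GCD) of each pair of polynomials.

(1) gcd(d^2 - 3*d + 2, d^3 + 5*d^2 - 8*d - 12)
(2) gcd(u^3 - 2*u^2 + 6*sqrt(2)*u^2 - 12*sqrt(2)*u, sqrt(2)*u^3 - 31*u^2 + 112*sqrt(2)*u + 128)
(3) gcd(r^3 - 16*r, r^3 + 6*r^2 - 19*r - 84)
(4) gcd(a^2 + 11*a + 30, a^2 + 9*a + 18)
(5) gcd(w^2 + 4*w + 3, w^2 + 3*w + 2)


(1) = d - 2
(2) = 1
(3) = gcd(r*(r - 4)*(r + 4), (r - 4)*(r + 3)*(r + 7)) = r - 4
(4) = a + 6
(5) = w + 1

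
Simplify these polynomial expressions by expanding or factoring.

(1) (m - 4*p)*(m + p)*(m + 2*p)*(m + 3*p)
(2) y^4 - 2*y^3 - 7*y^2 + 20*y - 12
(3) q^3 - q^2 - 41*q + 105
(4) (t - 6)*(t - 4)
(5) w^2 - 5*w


(1) = m^4 + 2*m^3*p - 13*m^2*p^2 - 38*m*p^3 - 24*p^4
(2) = (y - 2)^2*(y - 1)*(y + 3)
(3) = (q - 5)*(q - 3)*(q + 7)
(4) = t^2 - 10*t + 24
(5) = w*(w - 5)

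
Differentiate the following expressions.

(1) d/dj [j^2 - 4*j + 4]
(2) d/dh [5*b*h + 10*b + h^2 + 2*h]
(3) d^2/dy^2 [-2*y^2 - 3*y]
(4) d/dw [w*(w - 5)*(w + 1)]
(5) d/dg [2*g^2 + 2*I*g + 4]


(1) = 2*j - 4
(2) = 5*b + 2*h + 2
(3) = -4
(4) = 3*w^2 - 8*w - 5
(5) = 4*g + 2*I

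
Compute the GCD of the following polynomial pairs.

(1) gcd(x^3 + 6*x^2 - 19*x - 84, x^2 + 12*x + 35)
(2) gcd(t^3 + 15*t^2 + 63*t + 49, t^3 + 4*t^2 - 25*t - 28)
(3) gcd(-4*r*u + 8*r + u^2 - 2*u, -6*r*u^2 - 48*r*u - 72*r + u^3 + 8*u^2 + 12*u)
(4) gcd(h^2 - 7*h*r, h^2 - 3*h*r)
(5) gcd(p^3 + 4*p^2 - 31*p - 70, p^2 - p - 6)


(1) = gcd((x - 4)*(x + 3)*(x + 7), (x + 5)*(x + 7)) = x + 7
(2) = gcd((t + 1)*(t + 7)^2, (t - 4)*(t + 1)*(t + 7)) = t^2 + 8*t + 7
(3) = gcd((-4*r + u)*(u - 2), (-6*r + u)*(u + 2)*(u + 6)) = 1
(4) = h
(5) = p + 2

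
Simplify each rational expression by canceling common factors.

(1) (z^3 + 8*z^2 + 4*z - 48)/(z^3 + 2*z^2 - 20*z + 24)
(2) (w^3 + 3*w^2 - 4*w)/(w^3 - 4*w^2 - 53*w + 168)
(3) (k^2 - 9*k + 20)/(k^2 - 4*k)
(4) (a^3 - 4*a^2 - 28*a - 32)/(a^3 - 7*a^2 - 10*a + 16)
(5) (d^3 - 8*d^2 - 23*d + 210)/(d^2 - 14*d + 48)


(1) = (z + 4)/(z - 2)
(2) = (w^3 + 3*w^2 - 4*w)/(w^3 - 4*w^2 - 53*w + 168)
(3) = (k - 5)/k
(4) = (a + 2)/(a - 1)
(5) = (d^2 - 2*d - 35)/(d - 8)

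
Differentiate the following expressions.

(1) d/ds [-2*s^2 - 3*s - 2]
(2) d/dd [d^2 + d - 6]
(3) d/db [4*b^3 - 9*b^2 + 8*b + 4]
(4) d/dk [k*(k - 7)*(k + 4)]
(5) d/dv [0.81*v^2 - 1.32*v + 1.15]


(1) = -4*s - 3
(2) = 2*d + 1
(3) = 12*b^2 - 18*b + 8
(4) = 3*k^2 - 6*k - 28
(5) = 1.62*v - 1.32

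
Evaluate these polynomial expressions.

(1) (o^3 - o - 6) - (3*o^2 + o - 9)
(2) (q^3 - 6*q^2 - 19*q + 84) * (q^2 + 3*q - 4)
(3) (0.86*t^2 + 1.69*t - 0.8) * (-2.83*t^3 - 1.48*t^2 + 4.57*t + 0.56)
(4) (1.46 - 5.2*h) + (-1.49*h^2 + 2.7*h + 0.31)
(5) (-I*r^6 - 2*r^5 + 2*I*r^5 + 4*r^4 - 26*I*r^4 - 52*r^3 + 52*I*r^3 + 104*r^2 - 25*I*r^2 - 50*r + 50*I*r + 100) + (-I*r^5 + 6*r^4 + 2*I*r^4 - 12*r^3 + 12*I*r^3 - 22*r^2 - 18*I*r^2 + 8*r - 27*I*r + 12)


(1) = o^3 - 3*o^2 - 2*o + 3
(2) = q^5 - 3*q^4 - 41*q^3 + 51*q^2 + 328*q - 336
(3) = -2.4338*t^5 - 6.0555*t^4 + 3.693*t^3 + 9.3889*t^2 - 2.7096*t - 0.448
(4) = -1.49*h^2 - 2.5*h + 1.77
(5) = -I*r^6 - 2*r^5 + I*r^5 + 10*r^4 - 24*I*r^4 - 64*r^3 + 64*I*r^3 + 82*r^2 - 43*I*r^2 - 42*r + 23*I*r + 112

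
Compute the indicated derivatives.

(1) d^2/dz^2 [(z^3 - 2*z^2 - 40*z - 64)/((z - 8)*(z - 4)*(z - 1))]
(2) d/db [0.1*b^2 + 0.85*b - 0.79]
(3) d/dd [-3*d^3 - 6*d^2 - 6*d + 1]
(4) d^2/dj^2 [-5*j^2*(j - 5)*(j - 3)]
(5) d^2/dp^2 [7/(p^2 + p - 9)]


(1) = 2*(11*z^3 + 12*z^2 - 192*z + 304)/(z^6 - 15*z^5 + 87*z^4 - 245*z^3 + 348*z^2 - 240*z + 64)
(2) = 0.2*b + 0.85
(3) = -9*d^2 - 12*d - 6
(4) = -60*j^2 + 240*j - 150
(5) = 14*(-p^2 - p + (2*p + 1)^2 + 9)/(p^2 + p - 9)^3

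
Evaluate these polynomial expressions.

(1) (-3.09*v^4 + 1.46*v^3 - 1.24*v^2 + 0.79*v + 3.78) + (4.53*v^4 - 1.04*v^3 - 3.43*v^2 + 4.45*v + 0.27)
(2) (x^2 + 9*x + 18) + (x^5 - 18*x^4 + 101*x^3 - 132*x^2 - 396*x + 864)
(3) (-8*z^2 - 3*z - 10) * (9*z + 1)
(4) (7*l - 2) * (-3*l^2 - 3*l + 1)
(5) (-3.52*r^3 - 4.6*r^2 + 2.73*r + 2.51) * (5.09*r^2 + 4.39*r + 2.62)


(1) = 1.44*v^4 + 0.42*v^3 - 4.67*v^2 + 5.24*v + 4.05
(2) = x^5 - 18*x^4 + 101*x^3 - 131*x^2 - 387*x + 882
(3) = -72*z^3 - 35*z^2 - 93*z - 10
(4) = -21*l^3 - 15*l^2 + 13*l - 2
(5) = -17.9168*r^5 - 38.8668*r^4 - 15.5207*r^3 + 12.7086*r^2 + 18.1715*r + 6.5762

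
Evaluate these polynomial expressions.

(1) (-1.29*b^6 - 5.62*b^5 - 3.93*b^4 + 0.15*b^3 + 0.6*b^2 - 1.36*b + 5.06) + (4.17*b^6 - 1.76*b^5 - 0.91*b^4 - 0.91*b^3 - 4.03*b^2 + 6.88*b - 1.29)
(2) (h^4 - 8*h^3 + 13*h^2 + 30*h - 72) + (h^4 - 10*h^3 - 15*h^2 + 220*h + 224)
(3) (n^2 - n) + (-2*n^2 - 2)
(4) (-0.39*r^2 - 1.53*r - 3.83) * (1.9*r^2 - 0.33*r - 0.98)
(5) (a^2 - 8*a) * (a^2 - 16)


(1) = 2.88*b^6 - 7.38*b^5 - 4.84*b^4 - 0.76*b^3 - 3.43*b^2 + 5.52*b + 3.77
(2) = 2*h^4 - 18*h^3 - 2*h^2 + 250*h + 152
(3) = -n^2 - n - 2
(4) = -0.741*r^4 - 2.7783*r^3 - 6.3899*r^2 + 2.7633*r + 3.7534
(5) = a^4 - 8*a^3 - 16*a^2 + 128*a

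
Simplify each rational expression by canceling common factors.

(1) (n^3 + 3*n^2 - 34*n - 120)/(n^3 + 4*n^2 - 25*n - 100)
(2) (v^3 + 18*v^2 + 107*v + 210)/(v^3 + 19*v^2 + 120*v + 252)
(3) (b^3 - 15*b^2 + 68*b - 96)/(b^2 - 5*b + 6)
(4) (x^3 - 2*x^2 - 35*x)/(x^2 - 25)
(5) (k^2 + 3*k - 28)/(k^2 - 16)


(1) = (n - 6)/(n - 5)
(2) = (v + 5)/(v + 6)
(3) = (b^2 - 12*b + 32)/(b - 2)
(4) = (x^2 - 7*x)/(x - 5)
(5) = (k + 7)/(k + 4)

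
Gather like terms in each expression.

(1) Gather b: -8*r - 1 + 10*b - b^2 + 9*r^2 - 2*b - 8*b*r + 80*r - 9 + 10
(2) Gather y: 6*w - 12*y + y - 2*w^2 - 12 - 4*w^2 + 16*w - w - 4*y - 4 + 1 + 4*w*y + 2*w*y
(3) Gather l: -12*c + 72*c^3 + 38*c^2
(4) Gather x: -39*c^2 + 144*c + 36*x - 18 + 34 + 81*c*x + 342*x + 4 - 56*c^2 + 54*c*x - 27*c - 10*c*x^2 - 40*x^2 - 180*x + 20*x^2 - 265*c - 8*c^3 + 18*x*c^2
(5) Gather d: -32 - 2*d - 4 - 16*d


(1) = -b^2 + b*(8 - 8*r) + 9*r^2 + 72*r
(2) = -6*w^2 + 21*w + y*(6*w - 15) - 15
(3) = 72*c^3 + 38*c^2 - 12*c
(4) = -8*c^3 - 95*c^2 - 148*c + x^2*(-10*c - 20) + x*(18*c^2 + 135*c + 198) + 20
(5) = -18*d - 36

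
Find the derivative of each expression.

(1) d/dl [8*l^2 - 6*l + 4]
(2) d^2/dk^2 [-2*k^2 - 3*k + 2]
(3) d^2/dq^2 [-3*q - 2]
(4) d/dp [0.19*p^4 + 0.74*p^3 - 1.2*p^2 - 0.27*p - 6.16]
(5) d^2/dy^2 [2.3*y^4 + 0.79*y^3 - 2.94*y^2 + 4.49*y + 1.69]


(1) = 16*l - 6
(2) = -4
(3) = 0
(4) = 0.76*p^3 + 2.22*p^2 - 2.4*p - 0.27
(5) = 27.6*y^2 + 4.74*y - 5.88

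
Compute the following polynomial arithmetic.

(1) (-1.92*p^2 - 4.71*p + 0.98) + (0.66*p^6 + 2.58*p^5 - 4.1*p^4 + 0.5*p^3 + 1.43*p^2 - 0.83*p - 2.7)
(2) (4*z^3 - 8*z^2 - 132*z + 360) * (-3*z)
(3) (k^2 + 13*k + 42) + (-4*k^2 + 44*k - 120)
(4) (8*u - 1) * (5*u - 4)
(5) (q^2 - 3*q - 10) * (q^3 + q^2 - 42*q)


(1) = 0.66*p^6 + 2.58*p^5 - 4.1*p^4 + 0.5*p^3 - 0.49*p^2 - 5.54*p - 1.72
(2) = -12*z^4 + 24*z^3 + 396*z^2 - 1080*z
(3) = -3*k^2 + 57*k - 78
(4) = 40*u^2 - 37*u + 4
(5) = q^5 - 2*q^4 - 55*q^3 + 116*q^2 + 420*q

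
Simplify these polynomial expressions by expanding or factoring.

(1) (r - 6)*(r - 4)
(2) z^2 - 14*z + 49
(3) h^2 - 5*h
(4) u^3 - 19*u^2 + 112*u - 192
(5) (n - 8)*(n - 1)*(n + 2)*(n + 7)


(1) = r^2 - 10*r + 24
(2) = (z - 7)^2
(3) = h*(h - 5)
(4) = (u - 8)^2*(u - 3)
(5) = n^4 - 59*n^2 - 54*n + 112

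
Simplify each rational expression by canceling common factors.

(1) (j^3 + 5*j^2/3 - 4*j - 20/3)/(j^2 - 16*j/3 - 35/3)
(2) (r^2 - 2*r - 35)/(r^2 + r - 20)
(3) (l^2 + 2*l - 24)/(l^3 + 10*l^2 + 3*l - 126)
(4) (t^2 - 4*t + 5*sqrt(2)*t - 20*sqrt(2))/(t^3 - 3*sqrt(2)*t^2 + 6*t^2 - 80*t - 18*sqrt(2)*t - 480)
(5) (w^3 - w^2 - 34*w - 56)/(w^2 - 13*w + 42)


(1) = (j^2 - 4)/(j - 7)
(2) = (r - 7)/(r - 4)
(3) = (l - 4)/(l^2 + 4*l - 21)
(4) = (t - 4)/(t^2 + t*(6 - 8*sqrt(2)) - 48*sqrt(2))
(5) = (w^2 + 6*w + 8)/(w - 6)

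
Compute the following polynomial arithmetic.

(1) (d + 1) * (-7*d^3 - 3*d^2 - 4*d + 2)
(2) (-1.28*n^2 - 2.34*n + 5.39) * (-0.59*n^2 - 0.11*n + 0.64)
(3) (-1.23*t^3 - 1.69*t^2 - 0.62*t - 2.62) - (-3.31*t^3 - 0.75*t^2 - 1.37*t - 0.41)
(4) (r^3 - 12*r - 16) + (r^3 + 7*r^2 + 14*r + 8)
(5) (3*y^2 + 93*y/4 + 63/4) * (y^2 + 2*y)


(1) = -7*d^4 - 10*d^3 - 7*d^2 - 2*d + 2
(2) = 0.7552*n^4 + 1.5214*n^3 - 3.7419*n^2 - 2.0905*n + 3.4496
(3) = 2.08*t^3 - 0.94*t^2 + 0.75*t - 2.21
(4) = 2*r^3 + 7*r^2 + 2*r - 8
(5) = 3*y^4 + 117*y^3/4 + 249*y^2/4 + 63*y/2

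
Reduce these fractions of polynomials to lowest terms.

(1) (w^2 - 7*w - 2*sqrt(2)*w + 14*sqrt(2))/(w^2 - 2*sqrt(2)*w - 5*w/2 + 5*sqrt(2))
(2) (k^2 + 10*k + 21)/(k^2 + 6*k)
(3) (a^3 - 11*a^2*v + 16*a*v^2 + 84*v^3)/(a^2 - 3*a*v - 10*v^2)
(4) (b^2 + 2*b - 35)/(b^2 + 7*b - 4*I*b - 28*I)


(1) = (2*w - 14)/(2*w - 5)
(2) = (k^2 + 10*k + 21)/(k^2 + 6*k)
(3) = (-a^2 + 13*a*v - 42*v^2)/(-a + 5*v)
(4) = (b - 5)/(b - 4*I)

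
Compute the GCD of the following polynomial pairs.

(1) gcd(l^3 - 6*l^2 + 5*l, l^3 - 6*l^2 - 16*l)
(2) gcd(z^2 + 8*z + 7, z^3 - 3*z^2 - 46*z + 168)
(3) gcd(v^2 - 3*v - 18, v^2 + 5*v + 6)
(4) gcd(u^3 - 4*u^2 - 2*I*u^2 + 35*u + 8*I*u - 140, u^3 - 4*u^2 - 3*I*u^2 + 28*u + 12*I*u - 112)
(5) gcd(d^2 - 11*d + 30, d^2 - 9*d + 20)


(1) = gcd(l*(l - 5)*(l - 1), l*(l - 8)*(l + 2)) = l
(2) = z + 7
(3) = gcd((v - 6)*(v + 3), (v + 2)*(v + 3)) = v + 3
(4) = gcd((u - 4)*(u - 7*I)*(u + 5*I), (u - 4)*(u - 7*I)*(u + 4*I)) = u^2 + u*(-4 - 7*I) + 28*I
(5) = d - 5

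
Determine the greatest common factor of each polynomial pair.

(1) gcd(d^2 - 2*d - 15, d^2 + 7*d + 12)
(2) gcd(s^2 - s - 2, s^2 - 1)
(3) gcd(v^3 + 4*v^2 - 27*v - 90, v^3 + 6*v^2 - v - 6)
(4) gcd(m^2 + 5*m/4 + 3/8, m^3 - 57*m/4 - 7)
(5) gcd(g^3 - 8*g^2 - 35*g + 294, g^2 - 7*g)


(1) = gcd((d - 5)*(d + 3), (d + 3)*(d + 4)) = d + 3
(2) = gcd((s - 2)*(s + 1), (s - 1)*(s + 1)) = s + 1
(3) = v + 6
(4) = gcd((m + 1/2)*(m + 3/4), (m - 4)*(m + 1/2)*(m + 7/2)) = m + 1/2
(5) = gcd((g - 7)^2*(g + 6), g*(g - 7)) = g - 7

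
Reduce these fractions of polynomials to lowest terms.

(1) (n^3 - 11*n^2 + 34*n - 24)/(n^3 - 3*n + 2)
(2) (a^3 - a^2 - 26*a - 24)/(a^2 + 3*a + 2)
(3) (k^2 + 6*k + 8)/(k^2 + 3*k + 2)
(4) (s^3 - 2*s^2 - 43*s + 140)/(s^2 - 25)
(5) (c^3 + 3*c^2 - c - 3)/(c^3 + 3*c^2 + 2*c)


(1) = (n^2 - 10*n + 24)/(n^2 + n - 2)
(2) = (a^2 - 2*a - 24)/(a + 2)
(3) = (k + 4)/(k + 1)
(4) = (s^2 + 3*s - 28)/(s + 5)
(5) = (c^2 + 2*c - 3)/(c^2 + 2*c)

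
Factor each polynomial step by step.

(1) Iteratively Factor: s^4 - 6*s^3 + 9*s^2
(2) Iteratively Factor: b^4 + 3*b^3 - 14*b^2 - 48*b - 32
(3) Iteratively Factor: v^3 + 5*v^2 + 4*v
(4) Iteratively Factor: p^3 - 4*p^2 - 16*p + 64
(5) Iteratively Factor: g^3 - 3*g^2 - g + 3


(1) = (s)*(s^3 - 6*s^2 + 9*s) = s*(s - 3)*(s^2 - 3*s) = s^2*(s - 3)*(s - 3)
(2) = (b + 1)*(b^3 + 2*b^2 - 16*b - 32) = (b + 1)*(b + 4)*(b^2 - 2*b - 8) = (b + 1)*(b + 2)*(b + 4)*(b - 4)
(3) = (v + 4)*(v^2 + v) = v*(v + 4)*(v + 1)
(4) = (p - 4)*(p^2 - 16) = (p - 4)^2*(p + 4)
(5) = (g - 1)*(g^2 - 2*g - 3) = (g - 3)*(g - 1)*(g + 1)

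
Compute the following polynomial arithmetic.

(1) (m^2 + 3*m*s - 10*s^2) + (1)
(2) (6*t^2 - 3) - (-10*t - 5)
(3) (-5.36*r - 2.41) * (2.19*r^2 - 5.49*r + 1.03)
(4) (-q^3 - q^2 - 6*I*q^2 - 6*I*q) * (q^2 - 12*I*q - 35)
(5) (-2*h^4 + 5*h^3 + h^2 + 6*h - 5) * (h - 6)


(1) = m^2 + 3*m*s - 10*s^2 + 1
(2) = 6*t^2 + 10*t + 2
(3) = -11.7384*r^3 + 24.1485*r^2 + 7.7101*r - 2.4823
(4) = -q^5 - q^4 + 6*I*q^4 - 37*q^3 + 6*I*q^3 - 37*q^2 + 210*I*q^2 + 210*I*q
(5) = -2*h^5 + 17*h^4 - 29*h^3 - 41*h + 30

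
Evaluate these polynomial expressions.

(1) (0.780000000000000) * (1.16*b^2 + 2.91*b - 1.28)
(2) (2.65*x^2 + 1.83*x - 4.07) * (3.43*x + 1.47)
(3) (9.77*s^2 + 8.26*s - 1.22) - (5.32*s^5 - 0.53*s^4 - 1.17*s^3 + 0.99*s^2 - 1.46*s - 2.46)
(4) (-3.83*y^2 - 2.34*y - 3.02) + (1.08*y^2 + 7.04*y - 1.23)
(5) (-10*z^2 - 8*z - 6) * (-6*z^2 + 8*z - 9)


(1) = 0.9048*b^2 + 2.2698*b - 0.9984
(2) = 9.0895*x^3 + 10.1724*x^2 - 11.27*x - 5.9829
(3) = -5.32*s^5 + 0.53*s^4 + 1.17*s^3 + 8.78*s^2 + 9.72*s + 1.24
(4) = -2.75*y^2 + 4.7*y - 4.25
(5) = 60*z^4 - 32*z^3 + 62*z^2 + 24*z + 54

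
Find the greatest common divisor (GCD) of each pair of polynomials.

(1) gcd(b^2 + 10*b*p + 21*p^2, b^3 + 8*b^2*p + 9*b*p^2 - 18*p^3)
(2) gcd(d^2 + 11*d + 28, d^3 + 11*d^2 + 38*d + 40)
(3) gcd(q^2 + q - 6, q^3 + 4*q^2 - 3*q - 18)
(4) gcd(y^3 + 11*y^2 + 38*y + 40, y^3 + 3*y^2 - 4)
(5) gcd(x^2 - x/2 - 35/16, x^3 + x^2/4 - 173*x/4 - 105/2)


(1) = b + 3*p
(2) = d + 4
(3) = q^2 + q - 6
(4) = gcd((y + 2)*(y + 4)*(y + 5), (y - 1)*(y + 2)^2) = y + 2
(5) = gcd((x - 7/4)*(x + 5/4), (x - 7)*(x + 5/4)*(x + 6)) = x + 5/4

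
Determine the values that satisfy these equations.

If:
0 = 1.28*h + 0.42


Then:
h = -0.33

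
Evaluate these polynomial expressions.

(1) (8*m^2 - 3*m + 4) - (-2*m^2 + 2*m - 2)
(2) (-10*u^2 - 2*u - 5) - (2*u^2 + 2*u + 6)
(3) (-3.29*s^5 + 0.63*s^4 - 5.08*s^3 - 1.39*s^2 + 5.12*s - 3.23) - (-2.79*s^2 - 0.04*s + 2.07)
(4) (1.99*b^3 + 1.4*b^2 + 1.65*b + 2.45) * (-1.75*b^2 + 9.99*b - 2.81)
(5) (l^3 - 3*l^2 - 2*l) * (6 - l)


(1) = 10*m^2 - 5*m + 6
(2) = -12*u^2 - 4*u - 11
(3) = -3.29*s^5 + 0.63*s^4 - 5.08*s^3 + 1.4*s^2 + 5.16*s - 5.3
(4) = -3.4825*b^5 + 17.4301*b^4 + 5.5066*b^3 + 8.262*b^2 + 19.839*b - 6.8845
(5) = -l^4 + 9*l^3 - 16*l^2 - 12*l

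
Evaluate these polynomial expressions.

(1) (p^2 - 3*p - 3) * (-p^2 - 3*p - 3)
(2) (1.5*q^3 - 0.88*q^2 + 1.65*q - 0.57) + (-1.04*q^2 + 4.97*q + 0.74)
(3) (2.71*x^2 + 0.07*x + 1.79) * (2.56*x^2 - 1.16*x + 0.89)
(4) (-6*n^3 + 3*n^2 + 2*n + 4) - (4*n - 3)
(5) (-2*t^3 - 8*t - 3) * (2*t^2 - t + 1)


(1) = -p^4 + 9*p^2 + 18*p + 9
(2) = 1.5*q^3 - 1.92*q^2 + 6.62*q + 0.17
(3) = 6.9376*x^4 - 2.9644*x^3 + 6.9131*x^2 - 2.0141*x + 1.5931
(4) = -6*n^3 + 3*n^2 - 2*n + 7
(5) = -4*t^5 + 2*t^4 - 18*t^3 + 2*t^2 - 5*t - 3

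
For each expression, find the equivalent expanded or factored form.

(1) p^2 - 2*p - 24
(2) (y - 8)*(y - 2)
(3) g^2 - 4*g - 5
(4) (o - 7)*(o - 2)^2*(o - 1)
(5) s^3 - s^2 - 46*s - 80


(1) = (p - 6)*(p + 4)
(2) = y^2 - 10*y + 16
(3) = (g - 5)*(g + 1)
(4) = o^4 - 12*o^3 + 43*o^2 - 60*o + 28
(5) = (s - 8)*(s + 2)*(s + 5)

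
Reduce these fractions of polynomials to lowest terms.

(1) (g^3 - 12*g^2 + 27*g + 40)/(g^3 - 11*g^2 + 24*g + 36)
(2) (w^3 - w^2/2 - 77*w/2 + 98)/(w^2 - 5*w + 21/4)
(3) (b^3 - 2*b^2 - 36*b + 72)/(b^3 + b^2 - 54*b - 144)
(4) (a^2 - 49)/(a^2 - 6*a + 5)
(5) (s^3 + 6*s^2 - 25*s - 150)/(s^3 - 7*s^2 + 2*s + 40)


(1) = (g^2 - 13*g + 40)/(g^2 - 12*g + 36)
(2) = (2*w^2 + 6*w - 56)/(2*w - 3)
(3) = (b^2 - 8*b + 12)/(b^2 - 5*b - 24)
(4) = (a^2 - 49)/(a^2 - 6*a + 5)
(5) = (s^2 + 11*s + 30)/(s^2 - 2*s - 8)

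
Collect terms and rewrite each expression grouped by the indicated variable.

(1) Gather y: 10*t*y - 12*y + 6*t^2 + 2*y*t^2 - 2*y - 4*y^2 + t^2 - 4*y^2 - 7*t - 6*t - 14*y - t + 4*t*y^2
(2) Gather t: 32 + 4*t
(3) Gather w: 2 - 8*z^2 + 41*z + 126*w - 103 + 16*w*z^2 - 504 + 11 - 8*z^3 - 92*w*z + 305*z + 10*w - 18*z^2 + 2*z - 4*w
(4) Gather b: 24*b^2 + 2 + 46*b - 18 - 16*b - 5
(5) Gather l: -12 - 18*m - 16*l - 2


(1) = 7*t^2 - 14*t + y^2*(4*t - 8) + y*(2*t^2 + 10*t - 28)
(2) = 4*t + 32
(3) = w*(16*z^2 - 92*z + 132) - 8*z^3 - 26*z^2 + 348*z - 594
(4) = 24*b^2 + 30*b - 21
(5) = -16*l - 18*m - 14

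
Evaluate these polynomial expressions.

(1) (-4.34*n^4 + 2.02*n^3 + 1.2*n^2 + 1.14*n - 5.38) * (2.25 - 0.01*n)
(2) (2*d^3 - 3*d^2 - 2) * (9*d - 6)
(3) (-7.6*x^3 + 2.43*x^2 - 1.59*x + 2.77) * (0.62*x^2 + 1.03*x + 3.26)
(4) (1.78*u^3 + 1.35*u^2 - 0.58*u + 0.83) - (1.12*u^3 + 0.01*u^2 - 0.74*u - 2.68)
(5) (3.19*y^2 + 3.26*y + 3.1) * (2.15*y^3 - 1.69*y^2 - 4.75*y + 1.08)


(1) = 0.0434*n^5 - 9.7852*n^4 + 4.533*n^3 + 2.6886*n^2 + 2.6188*n - 12.105
(2) = 18*d^4 - 39*d^3 + 18*d^2 - 18*d + 12
(3) = -4.712*x^5 - 6.3214*x^4 - 23.2589*x^3 + 8.0015*x^2 - 2.3303*x + 9.0302
(4) = 0.66*u^3 + 1.34*u^2 + 0.16*u + 3.51
(5) = 6.8585*y^5 + 1.6179*y^4 - 13.9969*y^3 - 17.2788*y^2 - 11.2042*y + 3.348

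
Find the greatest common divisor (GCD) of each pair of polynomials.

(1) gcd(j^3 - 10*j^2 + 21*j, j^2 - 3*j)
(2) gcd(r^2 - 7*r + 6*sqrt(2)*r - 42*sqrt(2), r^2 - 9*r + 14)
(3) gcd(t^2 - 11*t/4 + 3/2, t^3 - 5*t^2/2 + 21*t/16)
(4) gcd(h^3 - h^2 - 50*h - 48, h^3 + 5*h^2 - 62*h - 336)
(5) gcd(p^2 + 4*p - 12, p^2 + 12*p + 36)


(1) = gcd(j*(j - 7)*(j - 3), j*(j - 3)) = j^2 - 3*j
(2) = r - 7
(3) = gcd((t - 2)*(t - 3/4), t*(t - 7/4)*(t - 3/4)) = t - 3/4
(4) = gcd((h - 8)*(h + 1)*(h + 6), (h - 8)*(h + 6)*(h + 7)) = h^2 - 2*h - 48
(5) = p + 6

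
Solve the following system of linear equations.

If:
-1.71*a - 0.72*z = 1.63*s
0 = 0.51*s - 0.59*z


Then:
a = -1.52379314298819*z
s = 1.15686274509804*z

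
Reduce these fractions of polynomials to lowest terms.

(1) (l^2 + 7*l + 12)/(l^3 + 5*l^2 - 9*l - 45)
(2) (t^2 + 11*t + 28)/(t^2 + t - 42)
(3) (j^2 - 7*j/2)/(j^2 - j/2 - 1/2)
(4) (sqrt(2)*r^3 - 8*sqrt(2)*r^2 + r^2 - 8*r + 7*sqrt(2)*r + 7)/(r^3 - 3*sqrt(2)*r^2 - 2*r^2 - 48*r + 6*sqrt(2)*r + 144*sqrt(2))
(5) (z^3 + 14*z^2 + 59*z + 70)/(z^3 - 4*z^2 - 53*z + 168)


(1) = (l + 4)/(l^2 + 2*l - 15)
(2) = (t + 4)/(t - 6)
(3) = (2*j^2 - 7*j)/(2*j^2 - j - 1)
(4) = (sqrt(2)*r^3 + r^2*(1 - 8*sqrt(2)) + r*(-8 + 7*sqrt(2)) + 7)/(r^3 + r^2*(-3*sqrt(2) - 2) + r*(-48 + 6*sqrt(2)) + 144*sqrt(2))
(5) = (z^2 + 7*z + 10)/(z^2 - 11*z + 24)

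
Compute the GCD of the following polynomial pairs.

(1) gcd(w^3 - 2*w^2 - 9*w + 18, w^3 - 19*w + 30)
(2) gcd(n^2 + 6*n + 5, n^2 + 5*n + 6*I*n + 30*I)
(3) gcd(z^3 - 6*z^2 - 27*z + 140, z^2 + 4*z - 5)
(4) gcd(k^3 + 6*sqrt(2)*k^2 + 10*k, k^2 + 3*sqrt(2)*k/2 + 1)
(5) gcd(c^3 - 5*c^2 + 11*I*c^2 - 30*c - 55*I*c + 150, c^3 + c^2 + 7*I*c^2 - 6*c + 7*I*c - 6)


(1) = w^2 - 5*w + 6
(2) = gcd((n + 1)*(n + 5), (n + 5)*(n + 6*I)) = n + 5
(3) = z + 5
(4) = k + sqrt(2)
(5) = c + 6*I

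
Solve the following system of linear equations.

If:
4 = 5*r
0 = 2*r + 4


Then:
No Solution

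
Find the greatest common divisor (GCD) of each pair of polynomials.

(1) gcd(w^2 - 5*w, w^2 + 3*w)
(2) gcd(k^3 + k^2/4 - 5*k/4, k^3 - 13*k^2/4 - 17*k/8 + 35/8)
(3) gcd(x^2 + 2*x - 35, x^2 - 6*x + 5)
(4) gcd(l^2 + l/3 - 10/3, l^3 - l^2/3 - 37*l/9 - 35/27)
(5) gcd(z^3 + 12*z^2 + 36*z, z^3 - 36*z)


(1) = gcd(w*(w - 5), w*(w + 3)) = w
(2) = k^2 + k/4 - 5/4
(3) = x - 5
(4) = gcd((l - 5/3)*(l + 2), (l - 7/3)*(l + 1/3)*(l + 5/3)) = 1
(5) = z^2 + 6*z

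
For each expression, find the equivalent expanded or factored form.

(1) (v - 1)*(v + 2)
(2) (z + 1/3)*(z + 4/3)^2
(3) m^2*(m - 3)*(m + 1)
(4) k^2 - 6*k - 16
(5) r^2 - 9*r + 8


(1) = v^2 + v - 2
(2) = z^3 + 3*z^2 + 8*z/3 + 16/27
(3) = m^4 - 2*m^3 - 3*m^2
(4) = (k - 8)*(k + 2)
(5) = (r - 8)*(r - 1)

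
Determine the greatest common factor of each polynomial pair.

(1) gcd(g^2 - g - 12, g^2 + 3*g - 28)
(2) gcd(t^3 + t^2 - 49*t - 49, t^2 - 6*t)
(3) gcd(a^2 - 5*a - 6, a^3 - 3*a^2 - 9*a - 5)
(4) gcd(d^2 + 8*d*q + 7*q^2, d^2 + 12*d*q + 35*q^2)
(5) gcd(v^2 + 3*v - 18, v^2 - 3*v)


(1) = g - 4
(2) = gcd((t - 7)*(t + 1)*(t + 7), t*(t - 6)) = 1
(3) = a + 1
(4) = gcd((d + q)*(d + 7*q), (d + 5*q)*(d + 7*q)) = d + 7*q
(5) = v - 3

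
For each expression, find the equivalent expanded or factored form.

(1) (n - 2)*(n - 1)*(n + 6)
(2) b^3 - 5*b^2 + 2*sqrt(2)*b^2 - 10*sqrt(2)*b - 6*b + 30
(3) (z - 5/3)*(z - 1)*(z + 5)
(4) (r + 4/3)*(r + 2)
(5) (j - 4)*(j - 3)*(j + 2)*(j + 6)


(1) = n^3 + 3*n^2 - 16*n + 12
(2) = (b - 5)*(b - sqrt(2))*(b + 3*sqrt(2))
(3) = z^3 + 7*z^2/3 - 35*z/3 + 25/3
(4) = r^2 + 10*r/3 + 8/3
(5) = j^4 + j^3 - 32*j^2 + 12*j + 144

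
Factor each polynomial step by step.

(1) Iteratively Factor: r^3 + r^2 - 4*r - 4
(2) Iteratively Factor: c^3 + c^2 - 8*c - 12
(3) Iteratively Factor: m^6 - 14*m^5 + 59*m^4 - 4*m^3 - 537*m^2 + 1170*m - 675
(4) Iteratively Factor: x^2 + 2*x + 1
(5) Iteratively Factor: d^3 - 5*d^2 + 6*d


(1) = (r + 2)*(r^2 - r - 2) = (r + 1)*(r + 2)*(r - 2)
(2) = (c - 3)*(c^2 + 4*c + 4) = (c - 3)*(c + 2)*(c + 2)
(3) = (m - 3)*(m^5 - 11*m^4 + 26*m^3 + 74*m^2 - 315*m + 225) = (m - 5)*(m - 3)*(m^4 - 6*m^3 - 4*m^2 + 54*m - 45) = (m - 5)^2*(m - 3)*(m^3 - m^2 - 9*m + 9) = (m - 5)^2*(m - 3)*(m - 1)*(m^2 - 9) = (m - 5)^2*(m - 3)^2*(m - 1)*(m + 3)
(4) = (x + 1)*(x + 1)
(5) = (d - 3)*(d^2 - 2*d) = (d - 3)*(d - 2)*(d)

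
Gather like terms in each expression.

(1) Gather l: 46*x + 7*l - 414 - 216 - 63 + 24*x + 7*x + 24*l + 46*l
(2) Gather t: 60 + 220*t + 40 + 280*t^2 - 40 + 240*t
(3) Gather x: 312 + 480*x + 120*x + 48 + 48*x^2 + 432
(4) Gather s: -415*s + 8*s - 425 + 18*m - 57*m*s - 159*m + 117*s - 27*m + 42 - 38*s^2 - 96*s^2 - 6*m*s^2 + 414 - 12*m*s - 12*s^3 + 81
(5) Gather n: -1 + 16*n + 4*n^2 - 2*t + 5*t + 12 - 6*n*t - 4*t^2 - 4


(1) = 77*l + 77*x - 693
(2) = 280*t^2 + 460*t + 60
(3) = 48*x^2 + 600*x + 792
(4) = -168*m - 12*s^3 + s^2*(-6*m - 134) + s*(-69*m - 290) + 112
(5) = 4*n^2 + n*(16 - 6*t) - 4*t^2 + 3*t + 7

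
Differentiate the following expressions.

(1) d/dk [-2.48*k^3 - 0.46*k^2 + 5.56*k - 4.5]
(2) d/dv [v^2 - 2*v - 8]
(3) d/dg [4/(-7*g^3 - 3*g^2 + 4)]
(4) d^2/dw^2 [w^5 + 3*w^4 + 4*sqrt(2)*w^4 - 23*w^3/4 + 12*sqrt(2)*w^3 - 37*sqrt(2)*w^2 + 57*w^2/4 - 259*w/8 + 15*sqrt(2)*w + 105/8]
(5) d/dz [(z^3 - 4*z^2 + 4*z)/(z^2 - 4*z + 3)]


(1) = -7.44*k^2 - 0.92*k + 5.56
(2) = 2*v - 2
(3) = 12*g*(7*g + 2)/(7*g^3 + 3*g^2 - 4)^2
(4) = 20*w^3 + 36*w^2 + 48*sqrt(2)*w^2 - 69*w/2 + 72*sqrt(2)*w - 74*sqrt(2) + 57/2
(5) = (z^4 - 8*z^3 + 21*z^2 - 24*z + 12)/(z^4 - 8*z^3 + 22*z^2 - 24*z + 9)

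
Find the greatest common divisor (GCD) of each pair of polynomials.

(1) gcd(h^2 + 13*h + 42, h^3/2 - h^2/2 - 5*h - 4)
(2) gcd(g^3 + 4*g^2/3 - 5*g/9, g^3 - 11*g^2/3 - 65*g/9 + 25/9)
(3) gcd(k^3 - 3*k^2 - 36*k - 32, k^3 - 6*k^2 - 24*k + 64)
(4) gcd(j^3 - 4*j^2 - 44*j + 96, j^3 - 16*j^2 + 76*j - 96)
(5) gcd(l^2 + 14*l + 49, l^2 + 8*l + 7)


(1) = gcd((h + 6)*(h + 7), (h/2 + 1/2)*(h - 4)*(h + 2)) = 1
(2) = g^2 + 4*g/3 - 5/9
(3) = k^2 - 4*k - 32
(4) = j^2 - 10*j + 16
(5) = gcd((l + 7)^2, (l + 1)*(l + 7)) = l + 7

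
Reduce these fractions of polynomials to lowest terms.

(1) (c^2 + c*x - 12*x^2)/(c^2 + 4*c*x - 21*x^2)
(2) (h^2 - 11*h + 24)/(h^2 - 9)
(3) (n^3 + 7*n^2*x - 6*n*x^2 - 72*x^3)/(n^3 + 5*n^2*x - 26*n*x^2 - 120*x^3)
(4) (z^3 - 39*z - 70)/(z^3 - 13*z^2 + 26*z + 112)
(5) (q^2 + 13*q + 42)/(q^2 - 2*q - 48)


(1) = (c + 4*x)/(c + 7*x)
(2) = (h - 8)/(h + 3)
(3) = (-n + 3*x)/(-n + 5*x)
(4) = (z + 5)/(z - 8)
(5) = (q + 7)/(q - 8)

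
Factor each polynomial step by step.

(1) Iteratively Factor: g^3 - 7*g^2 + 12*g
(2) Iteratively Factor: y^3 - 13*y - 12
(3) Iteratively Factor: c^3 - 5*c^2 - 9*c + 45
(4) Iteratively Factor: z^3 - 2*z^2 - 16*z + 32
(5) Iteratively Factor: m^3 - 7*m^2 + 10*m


(1) = (g - 3)*(g^2 - 4*g) = g*(g - 3)*(g - 4)
(2) = (y + 1)*(y^2 - y - 12) = (y + 1)*(y + 3)*(y - 4)
(3) = (c + 3)*(c^2 - 8*c + 15) = (c - 3)*(c + 3)*(c - 5)
(4) = (z - 2)*(z^2 - 16) = (z - 2)*(z + 4)*(z - 4)
(5) = (m)*(m^2 - 7*m + 10) = m*(m - 2)*(m - 5)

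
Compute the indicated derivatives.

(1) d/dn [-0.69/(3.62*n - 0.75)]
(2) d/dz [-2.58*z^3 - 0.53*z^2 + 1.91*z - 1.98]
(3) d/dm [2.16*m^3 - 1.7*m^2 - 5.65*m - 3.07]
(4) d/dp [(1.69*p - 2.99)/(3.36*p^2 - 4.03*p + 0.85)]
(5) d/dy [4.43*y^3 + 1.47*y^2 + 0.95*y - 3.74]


(1) = 2.4978/(3.62*n - 0.75)^2
(2) = -7.74*z^2 - 1.06*z + 1.91
(3) = 6.48*m^2 - 3.4*m - 5.65
(4) = (-5.6784*p^2 + 20.0928*p - 10.6132)/(11.2896*p^4 - 27.0816*p^3 + 21.9529*p^2 - 6.851*p + 0.7225)
(5) = 13.29*y^2 + 2.94*y + 0.95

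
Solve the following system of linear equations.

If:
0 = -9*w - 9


Then:
w = -1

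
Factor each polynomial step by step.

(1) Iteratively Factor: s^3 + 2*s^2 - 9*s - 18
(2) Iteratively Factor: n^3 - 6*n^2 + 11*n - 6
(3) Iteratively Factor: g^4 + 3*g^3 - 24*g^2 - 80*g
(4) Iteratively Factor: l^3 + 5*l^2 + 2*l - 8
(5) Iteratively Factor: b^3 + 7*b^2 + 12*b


(1) = (s - 3)*(s^2 + 5*s + 6) = (s - 3)*(s + 2)*(s + 3)
(2) = (n - 3)*(n^2 - 3*n + 2) = (n - 3)*(n - 2)*(n - 1)
(3) = (g - 5)*(g^3 + 8*g^2 + 16*g) = (g - 5)*(g + 4)*(g^2 + 4*g) = (g - 5)*(g + 4)^2*(g)
(4) = (l + 2)*(l^2 + 3*l - 4) = (l - 1)*(l + 2)*(l + 4)
(5) = (b + 4)*(b^2 + 3*b) = (b + 3)*(b + 4)*(b)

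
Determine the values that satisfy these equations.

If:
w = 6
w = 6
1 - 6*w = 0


Then:
No Solution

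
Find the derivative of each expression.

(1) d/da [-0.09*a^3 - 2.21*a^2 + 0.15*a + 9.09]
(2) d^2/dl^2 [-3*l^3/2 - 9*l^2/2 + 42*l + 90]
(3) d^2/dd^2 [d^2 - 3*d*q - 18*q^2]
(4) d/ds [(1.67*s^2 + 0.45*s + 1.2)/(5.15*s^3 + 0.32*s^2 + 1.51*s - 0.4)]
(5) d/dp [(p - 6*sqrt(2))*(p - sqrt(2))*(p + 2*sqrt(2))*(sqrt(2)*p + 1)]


(1) = -0.27*a^2 - 4.42*a + 0.15
(2) = -9*l - 9
(3) = 2
(4) = (-8.6005*s^4 - 4.635*s^3 - 16.1623*s^2 - 2.104*s - 1.992)/(26.5225*s^6 + 3.296*s^5 + 15.6554*s^4 - 3.1536*s^3 + 2.0241*s^2 - 1.208*s + 0.16)
(5) = 4*sqrt(2)*p^3 - 27*p^2 - 42*sqrt(2)*p + 32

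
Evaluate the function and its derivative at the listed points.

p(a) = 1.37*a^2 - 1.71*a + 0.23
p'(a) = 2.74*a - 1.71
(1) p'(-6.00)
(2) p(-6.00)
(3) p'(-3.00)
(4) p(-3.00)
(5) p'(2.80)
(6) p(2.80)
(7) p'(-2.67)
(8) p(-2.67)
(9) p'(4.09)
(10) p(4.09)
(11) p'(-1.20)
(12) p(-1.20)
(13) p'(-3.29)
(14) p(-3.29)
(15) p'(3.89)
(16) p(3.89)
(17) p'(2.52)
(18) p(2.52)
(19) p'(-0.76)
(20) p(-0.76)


(1) = -18.15
(2) = 59.81
(3) = -9.93
(4) = 17.69
(5) = 5.96
(6) = 6.18
(7) = -9.03
(8) = 14.56
(9) = 9.50
(10) = 16.15
(11) = -5.00
(12) = 4.25
(13) = -10.72
(14) = 20.68
(15) = 8.95
(16) = 14.31
(17) = 5.19
(18) = 4.62
(19) = -3.79
(20) = 2.32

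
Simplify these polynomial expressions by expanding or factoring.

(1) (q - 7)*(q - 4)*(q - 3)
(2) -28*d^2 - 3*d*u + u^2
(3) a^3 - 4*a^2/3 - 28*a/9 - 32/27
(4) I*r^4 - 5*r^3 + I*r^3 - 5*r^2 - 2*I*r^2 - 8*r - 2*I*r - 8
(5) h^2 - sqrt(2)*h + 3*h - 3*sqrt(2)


(1) = q^3 - 14*q^2 + 61*q - 84
(2) = (-7*d + u)*(4*d + u)
(3) = (a - 8/3)*(a + 2/3)^2
(4) = (r + 1)*(r + 2*I)*(r + 4*I)*(I*r + 1)
(5) = (h + 3)*(h - sqrt(2))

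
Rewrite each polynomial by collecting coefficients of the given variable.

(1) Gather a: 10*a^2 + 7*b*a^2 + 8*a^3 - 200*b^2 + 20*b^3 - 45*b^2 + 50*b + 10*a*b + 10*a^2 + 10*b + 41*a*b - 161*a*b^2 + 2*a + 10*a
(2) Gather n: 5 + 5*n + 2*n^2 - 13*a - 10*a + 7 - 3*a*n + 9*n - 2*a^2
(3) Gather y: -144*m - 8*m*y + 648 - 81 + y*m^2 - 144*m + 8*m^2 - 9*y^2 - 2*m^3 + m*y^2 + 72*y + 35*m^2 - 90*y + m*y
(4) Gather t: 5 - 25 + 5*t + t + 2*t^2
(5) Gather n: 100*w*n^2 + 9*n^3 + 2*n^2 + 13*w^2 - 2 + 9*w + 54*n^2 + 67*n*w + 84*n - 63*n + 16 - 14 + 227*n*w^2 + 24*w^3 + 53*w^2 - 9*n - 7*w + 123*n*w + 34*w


(1) = 8*a^3 + a^2*(7*b + 20) + a*(-161*b^2 + 51*b + 12) + 20*b^3 - 245*b^2 + 60*b
(2) = -2*a^2 - 23*a + 2*n^2 + n*(14 - 3*a) + 12
(3) = -2*m^3 + 43*m^2 - 288*m + y^2*(m - 9) + y*(m^2 - 7*m - 18) + 567
(4) = 2*t^2 + 6*t - 20
(5) = 9*n^3 + n^2*(100*w + 56) + n*(227*w^2 + 190*w + 12) + 24*w^3 + 66*w^2 + 36*w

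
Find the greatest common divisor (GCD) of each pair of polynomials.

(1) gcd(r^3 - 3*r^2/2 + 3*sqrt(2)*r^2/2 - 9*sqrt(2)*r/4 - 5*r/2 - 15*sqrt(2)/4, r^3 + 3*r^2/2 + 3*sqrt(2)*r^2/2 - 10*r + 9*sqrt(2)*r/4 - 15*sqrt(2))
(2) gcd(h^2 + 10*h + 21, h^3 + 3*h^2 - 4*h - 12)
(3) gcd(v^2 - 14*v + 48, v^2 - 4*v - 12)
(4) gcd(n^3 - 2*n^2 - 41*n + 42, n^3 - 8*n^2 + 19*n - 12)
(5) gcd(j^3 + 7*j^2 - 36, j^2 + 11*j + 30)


(1) = gcd((r - 5/2)*(r + 1)*(r + 3*sqrt(2)/2), (r - 5/2)*(r + 4)*(r + 3*sqrt(2)/2)) = r^2 + r*(-5/2 + 3*sqrt(2)/2) - 15*sqrt(2)/4
(2) = h + 3
(3) = v - 6
(4) = n - 1
(5) = j + 6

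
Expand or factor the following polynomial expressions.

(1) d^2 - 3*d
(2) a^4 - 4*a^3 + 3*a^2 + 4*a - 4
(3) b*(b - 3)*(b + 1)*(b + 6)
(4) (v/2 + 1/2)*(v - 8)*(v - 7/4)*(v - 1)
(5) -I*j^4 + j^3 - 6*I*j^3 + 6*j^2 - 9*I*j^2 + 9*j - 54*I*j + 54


(1) = d*(d - 3)
(2) = (a - 2)^2*(a - 1)*(a + 1)
(3) = b^4 + 4*b^3 - 15*b^2 - 18*b
(4) = v^4/2 - 39*v^3/8 + 13*v^2/2 + 39*v/8 - 7
(5) = (j + 6)*(j - 3*I)*(j + 3*I)*(-I*j + 1)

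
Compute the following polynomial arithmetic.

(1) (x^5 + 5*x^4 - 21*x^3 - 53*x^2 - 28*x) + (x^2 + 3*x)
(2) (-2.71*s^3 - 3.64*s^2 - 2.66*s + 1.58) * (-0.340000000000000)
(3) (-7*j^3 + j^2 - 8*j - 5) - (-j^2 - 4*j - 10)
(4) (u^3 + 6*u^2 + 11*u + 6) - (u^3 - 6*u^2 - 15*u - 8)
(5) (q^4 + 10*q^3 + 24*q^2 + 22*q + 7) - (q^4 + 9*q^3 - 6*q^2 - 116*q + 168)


(1) = x^5 + 5*x^4 - 21*x^3 - 52*x^2 - 25*x
(2) = 0.9214*s^3 + 1.2376*s^2 + 0.9044*s - 0.5372
(3) = -7*j^3 + 2*j^2 - 4*j + 5
(4) = 12*u^2 + 26*u + 14
(5) = q^3 + 30*q^2 + 138*q - 161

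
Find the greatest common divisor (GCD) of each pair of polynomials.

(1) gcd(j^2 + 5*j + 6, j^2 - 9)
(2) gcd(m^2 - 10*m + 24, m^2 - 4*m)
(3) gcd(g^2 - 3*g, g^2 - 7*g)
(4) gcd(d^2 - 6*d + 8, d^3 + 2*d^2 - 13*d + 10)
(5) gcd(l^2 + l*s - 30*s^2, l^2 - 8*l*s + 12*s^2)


(1) = gcd((j + 2)*(j + 3), (j - 3)*(j + 3)) = j + 3
(2) = m - 4
(3) = g
(4) = d - 2
(5) = gcd((l - 5*s)*(l + 6*s), (l - 6*s)*(l - 2*s)) = 1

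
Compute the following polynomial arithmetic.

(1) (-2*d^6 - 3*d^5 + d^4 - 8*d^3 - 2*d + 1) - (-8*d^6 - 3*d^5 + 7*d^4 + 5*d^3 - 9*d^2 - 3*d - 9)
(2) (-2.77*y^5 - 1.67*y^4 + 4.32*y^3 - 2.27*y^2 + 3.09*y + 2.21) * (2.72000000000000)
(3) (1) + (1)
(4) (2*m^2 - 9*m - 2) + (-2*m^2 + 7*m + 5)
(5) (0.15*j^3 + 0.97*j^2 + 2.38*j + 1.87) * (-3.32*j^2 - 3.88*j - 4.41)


(1) = 6*d^6 - 6*d^4 - 13*d^3 + 9*d^2 + d + 10
(2) = -7.5344*y^5 - 4.5424*y^4 + 11.7504*y^3 - 6.1744*y^2 + 8.4048*y + 6.0112
(3) = 2
(4) = 3 - 2*m
(5) = -0.498*j^5 - 3.8024*j^4 - 12.3267*j^3 - 19.7205*j^2 - 17.7514*j - 8.2467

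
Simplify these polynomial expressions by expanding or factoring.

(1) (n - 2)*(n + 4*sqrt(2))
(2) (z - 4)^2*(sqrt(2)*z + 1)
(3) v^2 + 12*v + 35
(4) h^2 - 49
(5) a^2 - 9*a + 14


(1) = n^2 - 2*n + 4*sqrt(2)*n - 8*sqrt(2)
(2) = sqrt(2)*z^3 - 8*sqrt(2)*z^2 + z^2 - 8*z + 16*sqrt(2)*z + 16
(3) = (v + 5)*(v + 7)
(4) = (h - 7)*(h + 7)
(5) = (a - 7)*(a - 2)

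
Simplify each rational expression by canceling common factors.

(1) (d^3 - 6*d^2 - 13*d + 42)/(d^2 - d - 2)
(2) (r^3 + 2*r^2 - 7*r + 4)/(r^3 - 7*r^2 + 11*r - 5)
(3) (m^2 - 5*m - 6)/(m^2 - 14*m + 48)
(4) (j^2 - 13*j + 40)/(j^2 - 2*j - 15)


(1) = (d^2 - 4*d - 21)/(d + 1)
(2) = (r + 4)/(r - 5)
(3) = (m + 1)/(m - 8)
(4) = (j - 8)/(j + 3)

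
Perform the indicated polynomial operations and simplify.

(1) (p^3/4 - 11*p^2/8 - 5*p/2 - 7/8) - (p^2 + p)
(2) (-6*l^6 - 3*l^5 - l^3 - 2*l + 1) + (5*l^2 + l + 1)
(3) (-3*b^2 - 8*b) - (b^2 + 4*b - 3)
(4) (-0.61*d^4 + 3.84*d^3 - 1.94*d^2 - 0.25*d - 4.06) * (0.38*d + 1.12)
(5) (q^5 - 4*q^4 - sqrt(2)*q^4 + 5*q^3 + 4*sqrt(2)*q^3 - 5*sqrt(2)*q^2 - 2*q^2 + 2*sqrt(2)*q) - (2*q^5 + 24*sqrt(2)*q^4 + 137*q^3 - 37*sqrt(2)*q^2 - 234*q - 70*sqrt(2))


(1) = p^3/4 - 19*p^2/8 - 7*p/2 - 7/8
(2) = -6*l^6 - 3*l^5 - l^3 + 5*l^2 - l + 2
(3) = -4*b^2 - 12*b + 3
(4) = -0.2318*d^5 + 0.776*d^4 + 3.5636*d^3 - 2.2678*d^2 - 1.8228*d - 4.5472
(5) = -q^5 - 25*sqrt(2)*q^4 - 4*q^4 - 132*q^3 + 4*sqrt(2)*q^3 - 2*q^2 + 32*sqrt(2)*q^2 + 2*sqrt(2)*q + 234*q + 70*sqrt(2)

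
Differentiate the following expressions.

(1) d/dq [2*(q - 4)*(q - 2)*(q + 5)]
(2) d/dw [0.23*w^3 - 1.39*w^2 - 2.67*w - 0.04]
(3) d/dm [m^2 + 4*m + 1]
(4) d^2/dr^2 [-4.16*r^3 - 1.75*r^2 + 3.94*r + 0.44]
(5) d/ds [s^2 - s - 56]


(1) = 6*q^2 - 4*q - 44
(2) = 0.69*w^2 - 2.78*w - 2.67
(3) = 2*m + 4
(4) = -24.96*r - 3.5
(5) = 2*s - 1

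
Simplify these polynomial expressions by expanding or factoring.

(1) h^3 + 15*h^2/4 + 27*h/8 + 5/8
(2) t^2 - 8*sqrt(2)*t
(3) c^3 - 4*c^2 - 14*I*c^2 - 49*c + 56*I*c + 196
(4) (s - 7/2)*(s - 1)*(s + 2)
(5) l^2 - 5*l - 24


(1) = (h + 1/4)*(h + 1)*(h + 5/2)
(2) = t*(t - 8*sqrt(2))
(3) = (c - 4)*(c - 7*I)^2
(4) = s^3 - 5*s^2/2 - 11*s/2 + 7
(5) = (l - 8)*(l + 3)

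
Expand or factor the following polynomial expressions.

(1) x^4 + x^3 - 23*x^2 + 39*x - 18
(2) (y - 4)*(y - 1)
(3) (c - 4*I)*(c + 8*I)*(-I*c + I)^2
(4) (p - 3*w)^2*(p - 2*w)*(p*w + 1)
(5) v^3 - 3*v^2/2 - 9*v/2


(1) = (x - 3)*(x - 1)^2*(x + 6)
(2) = y^2 - 5*y + 4
(3) = -c^4 + 2*c^3 - 4*I*c^3 - 33*c^2 + 8*I*c^2 + 64*c - 4*I*c - 32
(4) = p^4*w - 8*p^3*w^2 + p^3 + 21*p^2*w^3 - 8*p^2*w - 18*p*w^4 + 21*p*w^2 - 18*w^3
(5) = v*(v - 3)*(v + 3/2)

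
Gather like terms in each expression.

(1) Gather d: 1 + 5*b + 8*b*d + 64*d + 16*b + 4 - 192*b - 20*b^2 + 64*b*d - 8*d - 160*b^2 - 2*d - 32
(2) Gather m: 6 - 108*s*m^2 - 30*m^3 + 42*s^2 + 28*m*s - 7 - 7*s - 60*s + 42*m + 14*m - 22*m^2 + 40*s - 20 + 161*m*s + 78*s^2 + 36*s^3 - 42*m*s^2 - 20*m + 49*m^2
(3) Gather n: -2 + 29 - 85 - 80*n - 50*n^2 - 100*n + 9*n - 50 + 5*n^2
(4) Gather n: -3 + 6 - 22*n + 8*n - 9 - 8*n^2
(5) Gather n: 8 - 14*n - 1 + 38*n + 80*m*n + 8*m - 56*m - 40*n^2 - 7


(1) = -180*b^2 - 171*b + d*(72*b + 54) - 27
(2) = -30*m^3 + m^2*(27 - 108*s) + m*(-42*s^2 + 189*s + 36) + 36*s^3 + 120*s^2 - 27*s - 21
(3) = -45*n^2 - 171*n - 108
(4) = -8*n^2 - 14*n - 6
(5) = -48*m - 40*n^2 + n*(80*m + 24)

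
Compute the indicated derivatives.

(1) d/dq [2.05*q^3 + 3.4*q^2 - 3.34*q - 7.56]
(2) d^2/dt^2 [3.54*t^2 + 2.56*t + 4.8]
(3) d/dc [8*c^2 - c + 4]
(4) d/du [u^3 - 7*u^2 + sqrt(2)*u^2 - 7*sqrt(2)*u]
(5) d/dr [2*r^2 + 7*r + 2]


(1) = 6.15*q^2 + 6.8*q - 3.34
(2) = 7.08000000000000
(3) = 16*c - 1
(4) = 3*u^2 - 14*u + 2*sqrt(2)*u - 7*sqrt(2)
(5) = 4*r + 7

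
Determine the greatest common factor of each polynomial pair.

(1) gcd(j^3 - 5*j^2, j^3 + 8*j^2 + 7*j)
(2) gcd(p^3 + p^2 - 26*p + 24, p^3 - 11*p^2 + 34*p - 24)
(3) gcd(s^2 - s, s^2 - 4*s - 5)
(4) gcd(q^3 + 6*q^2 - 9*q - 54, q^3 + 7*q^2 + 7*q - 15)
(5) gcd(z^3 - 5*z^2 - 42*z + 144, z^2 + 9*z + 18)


(1) = j
(2) = gcd((p - 4)*(p - 1)*(p + 6), (p - 6)*(p - 4)*(p - 1)) = p^2 - 5*p + 4
(3) = 1
(4) = q + 3
(5) = gcd((z - 8)*(z - 3)*(z + 6), (z + 3)*(z + 6)) = z + 6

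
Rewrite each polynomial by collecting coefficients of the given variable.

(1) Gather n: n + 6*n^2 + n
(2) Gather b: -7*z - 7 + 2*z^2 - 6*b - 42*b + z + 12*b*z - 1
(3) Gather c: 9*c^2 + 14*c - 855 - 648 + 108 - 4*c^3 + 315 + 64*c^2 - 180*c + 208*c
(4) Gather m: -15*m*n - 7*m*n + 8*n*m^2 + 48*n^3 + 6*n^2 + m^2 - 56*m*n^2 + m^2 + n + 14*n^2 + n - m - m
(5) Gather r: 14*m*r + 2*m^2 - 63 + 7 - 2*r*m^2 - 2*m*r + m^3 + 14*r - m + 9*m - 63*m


(1) = 6*n^2 + 2*n
(2) = b*(12*z - 48) + 2*z^2 - 6*z - 8
(3) = -4*c^3 + 73*c^2 + 42*c - 1080
(4) = m^2*(8*n + 2) + m*(-56*n^2 - 22*n - 2) + 48*n^3 + 20*n^2 + 2*n
(5) = m^3 + 2*m^2 - 55*m + r*(-2*m^2 + 12*m + 14) - 56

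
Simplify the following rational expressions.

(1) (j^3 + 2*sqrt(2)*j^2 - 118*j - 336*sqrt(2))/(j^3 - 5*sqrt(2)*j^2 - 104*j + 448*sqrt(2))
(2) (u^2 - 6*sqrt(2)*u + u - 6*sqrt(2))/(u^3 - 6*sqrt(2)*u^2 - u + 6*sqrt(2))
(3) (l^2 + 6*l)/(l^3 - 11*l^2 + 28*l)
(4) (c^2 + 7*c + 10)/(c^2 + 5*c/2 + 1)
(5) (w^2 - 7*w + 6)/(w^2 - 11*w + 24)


(1) = (j + 3*sqrt(2))/(j - 4*sqrt(2))
(2) = 1/(u - 1)
(3) = (l + 6)/(l^2 - 11*l + 28)
(4) = (2*c + 10)/(2*c + 1)
(5) = (w^2 - 7*w + 6)/(w^2 - 11*w + 24)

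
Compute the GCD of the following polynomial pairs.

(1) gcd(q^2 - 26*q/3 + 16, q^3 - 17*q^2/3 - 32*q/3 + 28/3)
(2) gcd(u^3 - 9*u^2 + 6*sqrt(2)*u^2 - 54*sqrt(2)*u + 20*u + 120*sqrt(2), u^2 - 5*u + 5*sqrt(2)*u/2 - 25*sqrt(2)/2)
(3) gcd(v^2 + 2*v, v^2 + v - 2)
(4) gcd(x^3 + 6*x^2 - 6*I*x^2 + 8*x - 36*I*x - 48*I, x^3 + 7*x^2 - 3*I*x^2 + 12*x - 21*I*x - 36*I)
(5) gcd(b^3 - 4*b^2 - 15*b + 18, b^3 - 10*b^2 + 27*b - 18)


(1) = 1
(2) = gcd((u - 5)*(u - 4)*(u + 6*sqrt(2)), (u - 5)*(u + 5*sqrt(2)/2)) = u - 5
(3) = v + 2
(4) = gcd((x + 2)*(x + 4)*(x - 6*I), (x + 3)*(x + 4)*(x - 3*I)) = x + 4
(5) = gcd((b - 6)*(b - 1)*(b + 3), (b - 6)*(b - 3)*(b - 1)) = b^2 - 7*b + 6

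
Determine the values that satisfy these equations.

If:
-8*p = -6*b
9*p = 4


Then:
b = 16/27
p = 4/9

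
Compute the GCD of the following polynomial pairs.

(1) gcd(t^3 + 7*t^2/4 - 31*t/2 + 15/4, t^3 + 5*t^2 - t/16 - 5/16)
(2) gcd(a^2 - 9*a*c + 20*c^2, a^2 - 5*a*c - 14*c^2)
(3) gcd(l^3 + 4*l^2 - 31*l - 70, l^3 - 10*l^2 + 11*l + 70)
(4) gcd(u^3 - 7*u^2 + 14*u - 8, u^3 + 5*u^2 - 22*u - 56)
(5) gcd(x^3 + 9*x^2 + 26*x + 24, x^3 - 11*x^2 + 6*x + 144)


(1) = t^2 + 19*t/4 - 5/4
(2) = gcd((a - 5*c)*(a - 4*c), (a - 7*c)*(a + 2*c)) = 1
(3) = gcd((l - 5)*(l + 2)*(l + 7), (l - 7)*(l - 5)*(l + 2)) = l^2 - 3*l - 10
(4) = u - 4
(5) = gcd((x + 2)*(x + 3)*(x + 4), (x - 8)*(x - 6)*(x + 3)) = x + 3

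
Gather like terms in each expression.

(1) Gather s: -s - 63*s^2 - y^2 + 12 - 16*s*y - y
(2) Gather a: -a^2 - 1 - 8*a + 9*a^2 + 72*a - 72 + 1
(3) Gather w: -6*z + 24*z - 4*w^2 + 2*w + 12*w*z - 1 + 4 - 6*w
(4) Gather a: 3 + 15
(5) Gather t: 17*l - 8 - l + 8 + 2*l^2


(1) = -63*s^2 + s*(-16*y - 1) - y^2 - y + 12
(2) = 8*a^2 + 64*a - 72
(3) = -4*w^2 + w*(12*z - 4) + 18*z + 3
(4) = 18
(5) = 2*l^2 + 16*l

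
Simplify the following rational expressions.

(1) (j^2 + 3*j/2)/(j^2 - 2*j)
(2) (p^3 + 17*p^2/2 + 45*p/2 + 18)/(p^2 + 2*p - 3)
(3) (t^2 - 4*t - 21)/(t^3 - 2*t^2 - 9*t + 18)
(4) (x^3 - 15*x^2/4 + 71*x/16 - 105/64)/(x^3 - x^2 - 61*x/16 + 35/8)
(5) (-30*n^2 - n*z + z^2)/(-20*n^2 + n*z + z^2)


(1) = (2*j + 3)/(2*j - 4)
(2) = (2*p^2 + 11*p + 12)/(2*p - 2)
(3) = (t - 7)/(t^2 - 5*t + 6)
(4) = (4*x - 3)/(4*x + 8)
(5) = (-6*n + z)/(-4*n + z)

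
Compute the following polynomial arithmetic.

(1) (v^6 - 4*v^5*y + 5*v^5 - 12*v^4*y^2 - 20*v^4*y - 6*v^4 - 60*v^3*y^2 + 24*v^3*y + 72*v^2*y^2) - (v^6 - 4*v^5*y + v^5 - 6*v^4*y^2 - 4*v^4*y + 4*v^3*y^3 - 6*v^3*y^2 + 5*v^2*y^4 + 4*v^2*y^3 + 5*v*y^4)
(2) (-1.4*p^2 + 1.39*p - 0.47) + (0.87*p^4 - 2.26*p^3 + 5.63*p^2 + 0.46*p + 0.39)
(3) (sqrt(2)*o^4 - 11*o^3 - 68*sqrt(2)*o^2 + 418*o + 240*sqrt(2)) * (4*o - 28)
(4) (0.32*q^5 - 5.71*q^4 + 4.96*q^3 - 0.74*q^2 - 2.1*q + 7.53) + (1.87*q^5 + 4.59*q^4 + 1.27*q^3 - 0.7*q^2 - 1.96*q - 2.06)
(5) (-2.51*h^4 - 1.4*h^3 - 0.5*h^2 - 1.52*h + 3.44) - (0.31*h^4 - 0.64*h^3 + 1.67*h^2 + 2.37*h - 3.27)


(1) = 4*v^5 - 6*v^4*y^2 - 16*v^4*y - 6*v^4 - 4*v^3*y^3 - 54*v^3*y^2 + 24*v^3*y - 5*v^2*y^4 - 4*v^2*y^3 + 72*v^2*y^2 - 5*v*y^4
(2) = 0.87*p^4 - 2.26*p^3 + 4.23*p^2 + 1.85*p - 0.08
(3) = 4*sqrt(2)*o^5 - 44*o^4 - 28*sqrt(2)*o^4 - 272*sqrt(2)*o^3 + 308*o^3 + 1672*o^2 + 1904*sqrt(2)*o^2 - 11704*o + 960*sqrt(2)*o - 6720*sqrt(2)
(4) = 2.19*q^5 - 1.12*q^4 + 6.23*q^3 - 1.44*q^2 - 4.06*q + 5.47
(5) = -2.82*h^4 - 0.76*h^3 - 2.17*h^2 - 3.89*h + 6.71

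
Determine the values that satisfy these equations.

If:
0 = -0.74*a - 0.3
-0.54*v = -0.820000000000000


Then:
a = -0.41
v = 1.52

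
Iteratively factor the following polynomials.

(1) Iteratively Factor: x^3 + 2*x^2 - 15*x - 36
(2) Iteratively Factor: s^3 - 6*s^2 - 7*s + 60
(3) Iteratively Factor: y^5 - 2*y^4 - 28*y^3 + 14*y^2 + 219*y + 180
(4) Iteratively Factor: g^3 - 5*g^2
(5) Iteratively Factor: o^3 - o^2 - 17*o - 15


(1) = (x - 4)*(x^2 + 6*x + 9) = (x - 4)*(x + 3)*(x + 3)
(2) = (s + 3)*(s^2 - 9*s + 20) = (s - 4)*(s + 3)*(s - 5)
(3) = (y - 4)*(y^4 + 2*y^3 - 20*y^2 - 66*y - 45) = (y - 4)*(y + 3)*(y^3 - y^2 - 17*y - 15) = (y - 4)*(y + 3)^2*(y^2 - 4*y - 5) = (y - 4)*(y + 1)*(y + 3)^2*(y - 5)
(4) = (g)*(g^2 - 5*g) = g^2*(g - 5)
(5) = (o + 3)*(o^2 - 4*o - 5) = (o - 5)*(o + 3)*(o + 1)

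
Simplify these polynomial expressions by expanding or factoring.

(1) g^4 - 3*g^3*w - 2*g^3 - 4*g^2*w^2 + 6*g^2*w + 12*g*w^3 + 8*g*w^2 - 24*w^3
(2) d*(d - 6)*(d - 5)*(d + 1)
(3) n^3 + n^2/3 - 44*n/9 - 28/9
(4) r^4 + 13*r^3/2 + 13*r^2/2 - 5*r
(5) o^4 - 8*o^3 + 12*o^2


(1) = (g - 2)*(g - 3*w)*(g - 2*w)*(g + 2*w)
(2) = d^4 - 10*d^3 + 19*d^2 + 30*d
(3) = (n - 7/3)*(n + 2/3)*(n + 2)
(4) = r*(r - 1/2)*(r + 2)*(r + 5)
(5) = o^2*(o - 6)*(o - 2)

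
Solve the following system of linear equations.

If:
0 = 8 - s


Then:
s = 8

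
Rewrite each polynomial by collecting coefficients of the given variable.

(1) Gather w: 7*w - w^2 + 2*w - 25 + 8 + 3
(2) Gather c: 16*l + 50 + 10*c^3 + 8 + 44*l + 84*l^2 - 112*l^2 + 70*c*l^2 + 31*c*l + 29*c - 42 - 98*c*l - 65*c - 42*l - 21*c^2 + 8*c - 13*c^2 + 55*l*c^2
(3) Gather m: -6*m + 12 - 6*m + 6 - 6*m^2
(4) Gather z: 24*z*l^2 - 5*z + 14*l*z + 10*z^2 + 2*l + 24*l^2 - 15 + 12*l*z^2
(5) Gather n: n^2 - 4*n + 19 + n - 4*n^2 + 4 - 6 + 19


(1) = -w^2 + 9*w - 14
(2) = 10*c^3 + c^2*(55*l - 34) + c*(70*l^2 - 67*l - 28) - 28*l^2 + 18*l + 16
(3) = -6*m^2 - 12*m + 18
(4) = 24*l^2 + 2*l + z^2*(12*l + 10) + z*(24*l^2 + 14*l - 5) - 15
(5) = -3*n^2 - 3*n + 36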